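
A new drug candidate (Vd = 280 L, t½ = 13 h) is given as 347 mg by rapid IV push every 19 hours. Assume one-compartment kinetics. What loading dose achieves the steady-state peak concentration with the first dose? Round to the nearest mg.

f = (1/2)^(19/13) ≈ 0.363106; accumulation ratio R = 1/(1−f) ≈ 1.57012.
Loading dose to hit Cmax,ss on first dose: D_load = D_maint·R ≈ 347 × 1.57012 ≈ 544.83 mg.

545 mg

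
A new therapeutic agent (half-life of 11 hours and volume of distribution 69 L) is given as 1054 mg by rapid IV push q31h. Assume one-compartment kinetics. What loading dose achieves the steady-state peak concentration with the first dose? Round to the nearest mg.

f = (1/2)^(31/11) ≈ 0.141789; accumulation ratio R = 1/(1−f) ≈ 1.16521.
Loading dose to hit Cmax,ss on first dose: D_load = D_maint·R ≈ 1054 × 1.16521 ≈ 1228.13 mg.

1228 mg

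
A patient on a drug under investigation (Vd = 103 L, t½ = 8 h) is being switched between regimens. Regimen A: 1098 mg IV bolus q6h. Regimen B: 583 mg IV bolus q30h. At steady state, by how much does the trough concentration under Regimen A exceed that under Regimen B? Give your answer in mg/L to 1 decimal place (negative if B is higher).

15.2 mg/L

Regimen A: f = (1/2)^(6/8) ≈ 0.5946; Cmin,ss = (1098/103)·f/(1−f) ≈ 15.635 mg/L.
Regimen B: f = (1/2)^(30/8) ≈ 0.0743; Cmin,ss = (583/103)·f/(1−f) ≈ 0.454 mg/L.
Difference ≈ 15.635 − 0.454 ≈ 15.181 mg/L.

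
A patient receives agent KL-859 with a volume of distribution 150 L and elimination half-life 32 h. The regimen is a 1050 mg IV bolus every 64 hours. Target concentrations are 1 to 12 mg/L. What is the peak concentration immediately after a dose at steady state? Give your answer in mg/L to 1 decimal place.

9.3 mg/L

The dosing interval is 2 half-lives, so f = 2^(−2) = 0.25.
At steady state, R = 1/(1 − 0.25) = 4/3.
Single-dose peak C₀ = D/Vd = 1050/150 = 7 mg/L.
Steady-state peak Cmax,ss = C₀·R = 7 × 4/3 ≈ 9.333 mg/L.
Peak 9.3 mg/L vs MTC 12 mg/L: below toxic threshold.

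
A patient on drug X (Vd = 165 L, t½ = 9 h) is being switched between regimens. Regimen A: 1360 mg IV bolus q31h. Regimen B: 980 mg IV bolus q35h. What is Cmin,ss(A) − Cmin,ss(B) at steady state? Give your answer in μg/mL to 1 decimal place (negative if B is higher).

Regimen A: f = (1/2)^(31/9) ≈ 0.0919; Cmin,ss = (1360/165)·f/(1−f) ≈ 0.834 μg/mL.
Regimen B: f = (1/2)^(35/9) ≈ 0.0675; Cmin,ss = (980/165)·f/(1−f) ≈ 0.430 μg/mL.
Difference ≈ 0.834 − 0.430 ≈ 0.404 μg/mL.

0.4 μg/mL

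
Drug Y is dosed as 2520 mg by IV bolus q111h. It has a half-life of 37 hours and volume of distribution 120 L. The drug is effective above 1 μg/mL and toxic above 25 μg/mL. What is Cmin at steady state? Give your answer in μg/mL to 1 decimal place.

The dosing interval is 3 half-lives, so f = 2^(−3) = 0.125.
At steady state, R = 1/(1 − 0.125) = 8/7.
Single-dose peak C₀ = D/Vd = 2520/120 = 21 μg/mL.
Steady-state peak Cmax,ss = C₀·R = 21 × 8/7 ≈ 24.000 μg/mL.
Steady-state trough Cmin,ss = Cmax,ss·f ≈ 24.000 × 0.125 ≈ 3.000 μg/mL.
Trough 3.0 μg/mL vs MEC 1 μg/mL: adequate.

3.0 μg/mL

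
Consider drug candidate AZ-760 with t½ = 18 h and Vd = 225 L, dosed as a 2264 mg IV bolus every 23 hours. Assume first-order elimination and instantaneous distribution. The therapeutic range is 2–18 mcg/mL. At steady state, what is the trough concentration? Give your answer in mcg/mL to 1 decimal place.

7.1 mcg/mL

Over one 23-h interval, 23/18 ≈ 1.2778 half-lives elapse, leaving f ≈ 0.4124 of each dose.
Accumulation ratio R = 1/(1 − f) ≈ 1/0.5876 ≈ 1.7018.
Each bolus raises the concentration by D/Vd = 2264/225 ≈ 10.062 mcg/mL.
Steady-state peak Cmax,ss = C₀·R ≈ 10.062 × 1.7018 ≈ 17.124 mcg/mL.
Steady-state trough Cmin,ss = Cmax,ss·f ≈ 17.124 × 0.4124 ≈ 7.062 mcg/mL.
Trough 7.1 mcg/mL vs MEC 2 mcg/mL: adequate.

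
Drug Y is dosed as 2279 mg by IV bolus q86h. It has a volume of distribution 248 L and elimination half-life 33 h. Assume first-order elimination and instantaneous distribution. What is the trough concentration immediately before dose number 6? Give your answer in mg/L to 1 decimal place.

1.8 mg/L

f = (1/2)^(τ/t½) = (1/2)^(86/33) ≈ 0.1642.
C₀ = D/Vd = 2279/248 ≈ 9.190 mg/L.
Before the 6th dose, 5 doses have been given. Superposition: Cmin = C₀·(f + f² + … + f^5).
≈ 9.190 × (0.1642 + 0.0270 + 0.0044 + 0.0007 + 0.0001) ≈ 9.190 × 0.1964 ≈ 1.805 mg/L.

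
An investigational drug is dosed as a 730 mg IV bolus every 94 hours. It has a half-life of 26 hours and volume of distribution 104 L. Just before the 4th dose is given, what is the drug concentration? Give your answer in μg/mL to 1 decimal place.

0.6 μg/mL

f = (1/2)^(τ/t½) = (1/2)^(94/26) ≈ 0.0816.
C₀ = D/Vd = 730/104 ≈ 7.019 μg/mL.
Before the 4th dose, 3 doses have been given. Superposition: Cmin = C₀·(f + f² + … + f^3).
≈ 7.019 × (0.0816 + 0.0067 + 0.0005) ≈ 7.019 × 0.0888 ≈ 0.623 μg/mL.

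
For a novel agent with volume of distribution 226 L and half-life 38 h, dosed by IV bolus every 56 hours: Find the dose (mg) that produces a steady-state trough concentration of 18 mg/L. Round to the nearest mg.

τ/t½ = 56/38 ≈ 1.4737, so f = (1/2)^(56/38) ≈ 0.360062.
Cmin,ss = (D/Vd)·f/(1−f), so D = Cmin,ss·Vd·(1−f)/f.
D = 18 × 226 × (1−f)/f ≈ 18 × 226 × 1.77730 ≈ 7230.06 mg.

7230 mg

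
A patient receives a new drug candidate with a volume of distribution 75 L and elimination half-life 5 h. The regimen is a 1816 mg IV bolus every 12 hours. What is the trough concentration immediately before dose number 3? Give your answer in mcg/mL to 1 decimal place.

f = (1/2)^(τ/t½) = (1/2)^(12/5) ≈ 0.1895.
C₀ = D/Vd = 1816/75 ≈ 24.213 mcg/mL.
Before the 3rd dose, 2 doses have been given. Superposition: Cmin = C₀·(f + f²).
≈ 24.213 × (0.1895 + 0.0359) ≈ 24.213 × 0.2254 ≈ 5.458 mcg/mL.

5.5 mcg/mL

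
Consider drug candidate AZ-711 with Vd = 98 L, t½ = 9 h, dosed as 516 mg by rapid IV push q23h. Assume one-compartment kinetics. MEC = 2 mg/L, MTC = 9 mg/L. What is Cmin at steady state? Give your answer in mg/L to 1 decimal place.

1.1 mg/L

τ/t½ = 23/9 ≈ 2.5556, so fraction remaining f = (1/2)^(23/9) ≈ 0.1701.
At steady state, accumulation factor R = 1/(1 − e^(−kτ)) ≈ 1.2050.
Each bolus raises the concentration by D/Vd = 516/98 ≈ 5.265 mg/L.
Steady-state peak Cmax,ss = C₀·R ≈ 5.265 × 1.2050 ≈ 6.344 mg/L.
Steady-state trough Cmin,ss = Cmax,ss·f ≈ 6.344 × 0.1701 ≈ 1.079 mg/L.
Trough 1.1 mg/L vs MEC 2 mg/L: subtherapeutic.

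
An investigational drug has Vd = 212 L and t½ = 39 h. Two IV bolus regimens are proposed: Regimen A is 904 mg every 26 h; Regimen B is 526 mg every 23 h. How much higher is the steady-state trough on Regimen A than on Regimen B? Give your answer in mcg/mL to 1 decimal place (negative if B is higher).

2.3 mcg/mL

Regimen A: f = (1/2)^(26/39) ≈ 0.6300; Cmin,ss = (904/212)·f/(1−f) ≈ 7.261 mcg/mL.
Regimen B: f = (1/2)^(23/39) ≈ 0.6645; Cmin,ss = (526/212)·f/(1−f) ≈ 4.914 mcg/mL.
Difference ≈ 7.261 − 4.914 ≈ 2.347 mcg/mL.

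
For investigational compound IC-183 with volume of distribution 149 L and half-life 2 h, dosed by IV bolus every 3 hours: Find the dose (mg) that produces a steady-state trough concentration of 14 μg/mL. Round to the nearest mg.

τ/t½ = 3/2 ≈ 1.5, so f = (1/2)^(3/2) ≈ 0.353553.
Cmin,ss = (D/Vd)·f/(1−f), so D = Cmin,ss·Vd·(1−f)/f.
D = 14 × 149 × (1−f)/f ≈ 14 × 149 × 1.82843 ≈ 3814.10 mg.

3814 mg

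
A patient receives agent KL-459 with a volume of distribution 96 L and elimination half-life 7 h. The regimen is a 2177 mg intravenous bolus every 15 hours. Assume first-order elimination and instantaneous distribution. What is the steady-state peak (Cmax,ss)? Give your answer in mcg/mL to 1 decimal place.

29.3 mcg/mL

τ/t½ = 15/7 ≈ 2.1429, so fraction remaining f = (1/2)^(15/7) ≈ 0.2264.
Accumulation ratio R = 1/(1 − f) ≈ 1/0.7736 ≈ 1.2927.
Each bolus raises the concentration by D/Vd = 2177/96 ≈ 22.677 mcg/mL.
Steady-state peak Cmax,ss = C₀·R ≈ 22.677 × 1.2927 ≈ 29.315 mcg/mL.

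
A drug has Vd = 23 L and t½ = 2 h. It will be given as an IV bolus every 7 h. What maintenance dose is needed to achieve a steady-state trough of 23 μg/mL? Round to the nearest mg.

τ/t½ = 7/2 ≈ 3.5, so f = (1/2)^(7/2) ≈ 0.088388.
Cmin,ss = (D/Vd)·f/(1−f), so D = Cmin,ss·Vd·(1−f)/f.
D = 23 × 23 × (1−f)/f ≈ 23 × 23 × 10.31375 ≈ 5455.97 mg.

5456 mg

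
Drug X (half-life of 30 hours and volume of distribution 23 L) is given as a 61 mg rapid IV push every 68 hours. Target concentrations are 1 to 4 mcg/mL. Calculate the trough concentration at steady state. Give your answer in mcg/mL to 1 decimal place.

0.7 mcg/mL

τ/t½ = 68/30 ≈ 2.2667, so fraction remaining f = (1/2)^(68/30) ≈ 0.2078.
At steady state, accumulation factor R = 1/(1 − e^(−kτ)) ≈ 1.2623.
Single-dose peak C₀ = D/Vd = 61/23 ≈ 2.652 mcg/mL.
Steady-state peak Cmax,ss = C₀·R ≈ 2.652 × 1.2623 ≈ 3.348 mcg/mL.
Steady-state trough Cmin,ss = Cmax,ss·f ≈ 3.348 × 0.2078 ≈ 0.696 mcg/mL.
Trough 0.7 mcg/mL vs MEC 1 mcg/mL: subtherapeutic.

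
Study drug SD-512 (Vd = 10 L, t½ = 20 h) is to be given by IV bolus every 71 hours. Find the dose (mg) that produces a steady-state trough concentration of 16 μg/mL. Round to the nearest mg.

τ/t½ = 71/20 ≈ 3.55, so f = (1/2)^(71/20) ≈ 0.085378.
Cmin,ss = (D/Vd)·f/(1−f), so D = Cmin,ss·Vd·(1−f)/f.
D = 16 × 10 × (1−f)/f ≈ 16 × 10 × 10.71262 ≈ 1714.02 mg.

1714 mg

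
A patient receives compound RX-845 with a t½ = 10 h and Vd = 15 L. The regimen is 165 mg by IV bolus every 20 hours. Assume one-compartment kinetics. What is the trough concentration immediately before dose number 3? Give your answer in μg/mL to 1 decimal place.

3.4 μg/mL

f = (1/2)^(τ/t½) = (1/2)^(20/10) ≈ 0.2500.
C₀ = D/Vd = 165/15 ≈ 11.000 μg/mL.
Before the 3rd dose, 2 doses have been given. Superposition: Cmin = C₀·(f + f²).
≈ 11.000 × (0.2500 + 0.0625) ≈ 11.000 × 0.3125 ≈ 3.438 μg/mL.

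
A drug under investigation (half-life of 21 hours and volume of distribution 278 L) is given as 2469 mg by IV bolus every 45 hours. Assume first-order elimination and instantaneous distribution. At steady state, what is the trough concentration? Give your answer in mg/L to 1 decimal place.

k = ln2/t½ = ln2/21 ≈ 0.033007 h⁻¹; fraction remaining f = e^(−kτ) = e^(−0.033007×45) ≈ 0.2264.
At steady state, accumulation factor R = 1/(1 − e^(−kτ)) ≈ 1.2927.
Each bolus raises the concentration by D/Vd = 2469/278 ≈ 8.881 mg/L.
Steady-state peak Cmax,ss = C₀·R ≈ 8.881 × 1.2927 ≈ 11.480 mg/L.
One interval later, Cmin,ss = Cmax,ss·e^(−kτ) ≈ 11.480 × 0.2264 ≈ 2.599 mg/L.

2.6 mg/L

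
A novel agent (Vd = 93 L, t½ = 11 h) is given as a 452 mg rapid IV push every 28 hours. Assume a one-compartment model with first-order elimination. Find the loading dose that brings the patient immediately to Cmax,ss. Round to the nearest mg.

f = (1/2)^(28/11) ≈ 0.171294; accumulation ratio R = 1/(1−f) ≈ 1.20670.
Loading dose to hit Cmax,ss on first dose: D_load = D_maint·R ≈ 452 × 1.20670 ≈ 545.43 mg.

545 mg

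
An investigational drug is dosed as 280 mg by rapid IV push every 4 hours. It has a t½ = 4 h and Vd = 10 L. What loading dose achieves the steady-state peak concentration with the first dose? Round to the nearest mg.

f = (1/2)^(4/4) ≈ 0.500000; accumulation ratio R = 1/(1−f) ≈ 2.00000.
Loading dose to hit Cmax,ss on first dose: D_load = D_maint·R ≈ 280 × 2.00000 ≈ 560.00 mg.

560 mg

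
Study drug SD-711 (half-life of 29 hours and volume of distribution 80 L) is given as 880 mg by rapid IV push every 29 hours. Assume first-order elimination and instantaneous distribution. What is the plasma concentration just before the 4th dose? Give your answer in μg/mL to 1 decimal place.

f = (1/2)^(τ/t½) = (1/2)^(29/29) ≈ 0.5000.
C₀ = D/Vd = 880/80 ≈ 11.000 μg/mL.
Before the 4th dose, 3 doses have been given. Superposition: Cmin = C₀·(f + f² + … + f^3).
≈ 11.000 × (0.5000 + 0.2500 + 0.1250) ≈ 11.000 × 0.8750 ≈ 9.625 μg/mL.

9.6 μg/mL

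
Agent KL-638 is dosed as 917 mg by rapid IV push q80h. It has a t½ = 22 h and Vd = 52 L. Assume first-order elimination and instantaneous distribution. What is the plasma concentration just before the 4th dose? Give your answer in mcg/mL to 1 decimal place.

1.5 mcg/mL

f = (1/2)^(τ/t½) = (1/2)^(80/22) ≈ 0.0804.
C₀ = D/Vd = 917/52 ≈ 17.635 mcg/mL.
Before the 4th dose, 3 doses have been given. Superposition: Cmin = C₀·(f + f² + … + f^3).
≈ 17.635 × (0.0804 + 0.0065 + 0.0005) ≈ 17.635 × 0.0874 ≈ 1.541 mcg/mL.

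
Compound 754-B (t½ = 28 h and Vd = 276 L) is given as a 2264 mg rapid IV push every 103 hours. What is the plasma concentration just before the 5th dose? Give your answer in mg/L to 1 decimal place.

0.7 mg/L

f = (1/2)^(τ/t½) = (1/2)^(103/28) ≈ 0.0781.
C₀ = D/Vd = 2264/276 ≈ 8.203 mg/L.
Before the 5th dose, 4 doses have been given. Superposition: Cmin = C₀·(f + f² + … + f^4).
≈ 8.203 × (0.0781 + 0.0061 + 0.0005 + 0.0000) ≈ 8.203 × 0.0847 ≈ 0.695 mg/L.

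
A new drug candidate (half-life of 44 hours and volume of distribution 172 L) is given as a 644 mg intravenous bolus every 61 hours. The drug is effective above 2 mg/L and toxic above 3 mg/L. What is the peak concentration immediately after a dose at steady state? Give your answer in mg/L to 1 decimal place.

6.1 mg/L

τ/t½ = 61/44 ≈ 1.3864, so fraction remaining f = (1/2)^(61/44) ≈ 0.3825.
At steady state, accumulation factor R = 1/(1 − e^(−kτ)) ≈ 1.6194.
Single-dose peak C₀ = D/Vd = 644/172 ≈ 3.744 mg/L.
Steady-state peak Cmax,ss = C₀·R ≈ 3.744 × 1.6194 ≈ 6.063 mg/L.
Peak 6.1 mg/L vs MTC 3 mg/L: exceeds toxic threshold.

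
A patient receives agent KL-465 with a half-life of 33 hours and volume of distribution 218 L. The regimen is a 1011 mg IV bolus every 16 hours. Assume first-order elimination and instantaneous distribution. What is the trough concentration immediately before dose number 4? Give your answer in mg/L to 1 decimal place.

7.4 mg/L

f = (1/2)^(τ/t½) = (1/2)^(16/33) ≈ 0.7146.
C₀ = D/Vd = 1011/218 ≈ 4.638 mg/L.
Before the 4th dose, 3 doses have been given. Superposition: Cmin = C₀·(f + f² + … + f^3).
≈ 4.638 × (0.7146 + 0.5107 + 0.3649) ≈ 4.638 × 1.5902 ≈ 7.375 mg/L.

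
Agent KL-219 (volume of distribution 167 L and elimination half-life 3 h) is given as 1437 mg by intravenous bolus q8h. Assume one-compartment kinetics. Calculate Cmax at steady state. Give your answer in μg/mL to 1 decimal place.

τ/t½ = 8/3 ≈ 2.6667, so fraction remaining f = (1/2)^(8/3) ≈ 0.1575.
Accumulation ratio R = 1/(1 − f) ≈ 1/0.8425 ≈ 1.1869.
Single-dose peak C₀ = D/Vd = 1437/167 ≈ 8.605 μg/mL.
Steady-state peak Cmax,ss = C₀·R ≈ 8.605 × 1.1869 ≈ 10.213 μg/mL.

10.2 μg/mL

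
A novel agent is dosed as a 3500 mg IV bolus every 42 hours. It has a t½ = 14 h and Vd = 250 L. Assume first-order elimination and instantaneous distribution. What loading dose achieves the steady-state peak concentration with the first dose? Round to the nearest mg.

f = (1/2)^(42/14) ≈ 0.125000; accumulation ratio R = 1/(1−f) ≈ 1.14286.
Loading dose to hit Cmax,ss on first dose: D_load = D_maint·R ≈ 3500 × 1.14286 ≈ 4000.01 mg.

4000 mg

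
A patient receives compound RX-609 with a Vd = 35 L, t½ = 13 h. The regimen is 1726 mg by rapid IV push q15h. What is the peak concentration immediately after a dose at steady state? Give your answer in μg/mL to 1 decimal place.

Over one 15-h interval, 15/13 ≈ 1.1538 half-lives elapse, leaving f ≈ 0.4494 of each dose.
At steady state, accumulation factor R = 1/(1 − e^(−kτ)) ≈ 1.8162.
Single-dose peak C₀ = D/Vd = 1726/35 ≈ 49.314 μg/mL.
Steady-state peak Cmax,ss = C₀·R ≈ 49.314 × 1.8162 ≈ 89.564 μg/mL.

89.6 μg/mL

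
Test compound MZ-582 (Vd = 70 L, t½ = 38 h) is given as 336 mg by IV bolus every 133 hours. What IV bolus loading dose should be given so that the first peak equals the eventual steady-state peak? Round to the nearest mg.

369 mg

f = (1/2)^(133/38) ≈ 0.088388; accumulation ratio R = 1/(1−f) ≈ 1.09696.
Loading dose to hit Cmax,ss on first dose: D_load = D_maint·R ≈ 336 × 1.09696 ≈ 368.58 mg.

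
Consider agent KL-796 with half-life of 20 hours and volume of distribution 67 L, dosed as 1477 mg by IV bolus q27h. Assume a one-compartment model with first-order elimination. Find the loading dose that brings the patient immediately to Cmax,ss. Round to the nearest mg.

2430 mg

f = (1/2)^(27/20) ≈ 0.392292; accumulation ratio R = 1/(1−f) ≈ 1.64553.
Loading dose to hit Cmax,ss on first dose: D_load = D_maint·R ≈ 1477 × 1.64553 ≈ 2430.45 mg.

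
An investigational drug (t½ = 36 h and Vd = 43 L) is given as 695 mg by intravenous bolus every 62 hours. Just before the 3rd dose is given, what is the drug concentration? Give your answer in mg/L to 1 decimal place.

f = (1/2)^(τ/t½) = (1/2)^(62/36) ≈ 0.3031.
C₀ = D/Vd = 695/43 ≈ 16.163 mg/L.
Before the 3rd dose, 2 doses have been given. Superposition: Cmin = C₀·(f + f²).
≈ 16.163 × (0.3031 + 0.0919) ≈ 16.163 × 0.3950 ≈ 6.384 mg/L.

6.4 mg/L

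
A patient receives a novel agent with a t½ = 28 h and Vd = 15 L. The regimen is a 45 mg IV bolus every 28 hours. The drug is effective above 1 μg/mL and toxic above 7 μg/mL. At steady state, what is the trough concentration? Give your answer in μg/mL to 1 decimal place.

3.0 μg/mL

The dosing interval is 1 half-life, so f = 2^(−1) = 0.5.
Accumulation ratio R = 1/(1 − f) = 1/0.5 = 2/1.
Single-dose peak C₀ = D/Vd = 45/15 = 3 μg/mL.
Steady-state peak Cmax,ss = C₀·R = 3 × 2/1 ≈ 6.000 μg/mL.
Steady-state trough Cmin,ss = Cmax,ss·f ≈ 6.000 × 0.5 ≈ 3.000 μg/mL.
Trough 3.0 μg/mL vs MEC 1 μg/mL: adequate.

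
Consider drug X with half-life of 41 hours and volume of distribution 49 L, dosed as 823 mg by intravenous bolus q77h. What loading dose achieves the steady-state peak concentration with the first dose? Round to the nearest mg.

f = (1/2)^(77/41) ≈ 0.272051; accumulation ratio R = 1/(1−f) ≈ 1.37372.
Loading dose to hit Cmax,ss on first dose: D_load = D_maint·R ≈ 823 × 1.37372 ≈ 1130.57 mg.

1131 mg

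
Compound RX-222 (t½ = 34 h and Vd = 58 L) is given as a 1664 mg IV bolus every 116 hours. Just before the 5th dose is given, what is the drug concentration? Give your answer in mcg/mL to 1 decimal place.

3.0 mcg/mL

f = (1/2)^(τ/t½) = (1/2)^(116/34) ≈ 0.0940.
C₀ = D/Vd = 1664/58 ≈ 28.690 mcg/mL.
Before the 5th dose, 4 doses have been given. Superposition: Cmin = C₀·(f + f² + … + f^4).
≈ 28.690 × (0.0940 + 0.0088 + 0.0008 + 0.0001) ≈ 28.690 × 0.1037 ≈ 2.975 mcg/mL.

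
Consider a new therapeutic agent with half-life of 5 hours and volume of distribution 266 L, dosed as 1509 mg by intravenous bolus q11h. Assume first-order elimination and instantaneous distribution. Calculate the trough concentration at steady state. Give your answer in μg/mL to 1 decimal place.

Over one 11-h interval, 11/5 ≈ 2.2 half-lives elapse, leaving f ≈ 0.2176 of each dose.
Single-dose peak C₀ = D/Vd = 1509/266 ≈ 5.673 μg/mL.
Steady-state trough Cmin,ss = C₀·f/(1−f) ≈ 5.673 × 0.2176/0.7824 ≈ 1.578 μg/mL.

1.6 μg/mL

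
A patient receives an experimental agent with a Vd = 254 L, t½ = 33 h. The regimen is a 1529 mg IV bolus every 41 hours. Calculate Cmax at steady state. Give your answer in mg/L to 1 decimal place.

10.4 mg/L

k = ln2/t½ = ln2/33 ≈ 0.021004 h⁻¹; fraction remaining f = e^(−kτ) = e^(−0.021004×41) ≈ 0.4227.
At steady state, accumulation factor R = 1/(1 − e^(−kτ)) ≈ 1.7322.
Single-dose peak C₀ = D/Vd = 1529/254 ≈ 6.020 mg/L.
Steady-state peak Cmax,ss = C₀·R ≈ 6.020 × 1.7322 ≈ 10.428 mg/L.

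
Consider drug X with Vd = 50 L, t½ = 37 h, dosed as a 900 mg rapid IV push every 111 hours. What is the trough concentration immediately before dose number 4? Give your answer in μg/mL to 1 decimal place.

f = (1/2)^(τ/t½) = (1/2)^(111/37) ≈ 0.1250.
C₀ = D/Vd = 900/50 ≈ 18.000 μg/mL.
Before the 4th dose, 3 doses have been given. Superposition: Cmin = C₀·(f + f² + … + f^3).
≈ 18.000 × (0.1250 + 0.0156 + 0.0020) ≈ 18.000 × 0.1426 ≈ 2.567 μg/mL.

2.6 μg/mL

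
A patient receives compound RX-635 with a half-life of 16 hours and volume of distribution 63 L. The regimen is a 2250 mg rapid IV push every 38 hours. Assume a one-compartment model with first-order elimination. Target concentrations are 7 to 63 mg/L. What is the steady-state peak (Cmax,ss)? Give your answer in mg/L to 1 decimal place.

44.2 mg/L

Over one 38-h interval, 38/16 ≈ 2.375 half-lives elapse, leaving f ≈ 0.1928 of each dose.
Accumulation ratio R = 1/(1 − f) ≈ 1/0.8072 ≈ 1.2389.
Single-dose peak C₀ = D/Vd = 2250/63 ≈ 35.714 mg/L.
Cmax,ss = C₀/(1 − f) ≈ 35.714/0.8072 ≈ 44.244 mg/L.
Peak 44.2 mg/L vs MTC 63 mg/L: below toxic threshold.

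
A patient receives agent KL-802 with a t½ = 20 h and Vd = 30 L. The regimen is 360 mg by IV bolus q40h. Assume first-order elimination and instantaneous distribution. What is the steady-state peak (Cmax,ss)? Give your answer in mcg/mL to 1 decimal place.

16.0 mcg/mL

The dosing interval is 2 half-lives, so f = 2^(−2) = 0.25.
At steady state, R = 1/(1 − 0.25) = 4/3.
Single-dose peak C₀ = D/Vd = 360/30 = 12 mcg/mL.
Steady-state peak Cmax,ss = C₀·R = 12 × 4/3 ≈ 16.000 mcg/mL.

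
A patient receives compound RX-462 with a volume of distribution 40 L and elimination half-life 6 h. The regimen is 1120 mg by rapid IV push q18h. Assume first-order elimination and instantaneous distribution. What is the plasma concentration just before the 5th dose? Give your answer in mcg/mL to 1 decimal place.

f = (1/2)^(τ/t½) = (1/2)^(18/6) ≈ 0.1250.
C₀ = D/Vd = 1120/40 ≈ 28.000 mcg/mL.
Before the 5th dose, 4 doses have been given. Superposition: Cmin = C₀·(f + f² + … + f^4).
≈ 28.000 × (0.1250 + 0.0156 + 0.0020 + 0.0002) ≈ 28.000 × 0.1428 ≈ 3.998 mcg/mL.

4.0 mcg/mL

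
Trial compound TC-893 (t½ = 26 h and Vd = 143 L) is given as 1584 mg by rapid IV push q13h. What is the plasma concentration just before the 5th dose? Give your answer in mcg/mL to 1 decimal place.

20.1 mcg/mL

f = (1/2)^(τ/t½) = (1/2)^(13/26) ≈ 0.7071.
C₀ = D/Vd = 1584/143 ≈ 11.077 mcg/mL.
Before the 5th dose, 4 doses have been given. Superposition: Cmin = C₀·(f + f² + … + f^4).
≈ 11.077 × (0.7071 + 0.5000 + 0.3535 + 0.2500) ≈ 11.077 × 1.8106 ≈ 20.056 mcg/mL.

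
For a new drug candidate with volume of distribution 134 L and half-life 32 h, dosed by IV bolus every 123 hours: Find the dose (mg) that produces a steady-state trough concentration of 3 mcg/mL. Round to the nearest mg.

5370 mg

τ/t½ = 123/32 ≈ 3.8438, so f = (1/2)^(123/32) ≈ 0.069649.
Cmin,ss = (D/Vd)·f/(1−f), so D = Cmin,ss·Vd·(1−f)/f.
D = 3 × 134 × (1−f)/f ≈ 3 × 134 × 13.35771 ≈ 5369.80 mg.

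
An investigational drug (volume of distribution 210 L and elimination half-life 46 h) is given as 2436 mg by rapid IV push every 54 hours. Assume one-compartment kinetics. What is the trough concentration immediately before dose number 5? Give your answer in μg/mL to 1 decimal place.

f = (1/2)^(τ/t½) = (1/2)^(54/46) ≈ 0.4432.
C₀ = D/Vd = 2436/210 ≈ 11.600 μg/mL.
Before the 5th dose, 4 doses have been given. Superposition: Cmin = C₀·(f + f² + … + f^4).
≈ 11.600 × (0.4432 + 0.1964 + 0.0871 + 0.0386) ≈ 11.600 × 0.7653 ≈ 8.877 μg/mL.

8.9 μg/mL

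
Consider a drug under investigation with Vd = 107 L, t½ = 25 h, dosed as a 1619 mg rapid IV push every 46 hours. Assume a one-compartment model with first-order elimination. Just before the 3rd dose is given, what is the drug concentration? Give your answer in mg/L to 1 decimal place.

5.4 mg/L

f = (1/2)^(τ/t½) = (1/2)^(46/25) ≈ 0.2793.
C₀ = D/Vd = 1619/107 ≈ 15.131 mg/L.
Before the 3rd dose, 2 doses have been given. Superposition: Cmin = C₀·(f + f²).
≈ 15.131 × (0.2793 + 0.0780) ≈ 15.131 × 0.3573 ≈ 5.406 mg/L.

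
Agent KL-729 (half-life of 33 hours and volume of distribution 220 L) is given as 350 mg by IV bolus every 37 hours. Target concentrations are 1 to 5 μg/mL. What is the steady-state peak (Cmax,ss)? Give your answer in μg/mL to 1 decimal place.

k = ln2/t½ = ln2/33 ≈ 0.021004 h⁻¹; fraction remaining f = e^(−kτ) = e^(−0.021004×37) ≈ 0.4597.
At steady state, accumulation factor R = 1/(1 − e^(−kτ)) ≈ 1.8508.
Single-dose peak C₀ = D/Vd = 350/220 ≈ 1.591 μg/mL.
Steady-state peak Cmax,ss = C₀·R ≈ 1.591 × 1.8508 ≈ 2.945 μg/mL.
Peak 2.9 μg/mL vs MTC 5 μg/mL: below toxic threshold.

2.9 μg/mL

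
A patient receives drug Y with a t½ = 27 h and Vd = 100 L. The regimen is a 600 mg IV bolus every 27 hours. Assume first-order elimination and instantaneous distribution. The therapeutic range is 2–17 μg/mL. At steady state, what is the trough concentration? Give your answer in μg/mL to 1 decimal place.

6.0 μg/mL

τ = 27 h = 1 half-life, so f = (1/2)^1 = 0.5.
At steady state, R = 1/(1 − 0.5) = 2/1.
Single-dose peak C₀ = D/Vd = 600/100 = 6 μg/mL.
Steady-state peak Cmax,ss = C₀·R = 6 × 2/1 ≈ 12.000 μg/mL.
Steady-state trough Cmin,ss = Cmax,ss·f ≈ 12.000 × 0.5 ≈ 6.000 μg/mL.
Trough 6.0 μg/mL vs MEC 2 μg/mL: adequate.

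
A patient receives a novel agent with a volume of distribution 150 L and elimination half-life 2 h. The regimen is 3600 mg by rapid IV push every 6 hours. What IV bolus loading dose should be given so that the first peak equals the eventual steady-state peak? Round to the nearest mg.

f = (1/2)^(6/2) ≈ 0.125000; accumulation ratio R = 1/(1−f) ≈ 1.14286.
Loading dose to hit Cmax,ss on first dose: D_load = D_maint·R ≈ 3600 × 1.14286 ≈ 4114.30 mg.

4114 mg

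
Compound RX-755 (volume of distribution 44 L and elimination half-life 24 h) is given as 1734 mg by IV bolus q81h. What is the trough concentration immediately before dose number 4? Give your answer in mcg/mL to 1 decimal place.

f = (1/2)^(τ/t½) = (1/2)^(81/24) ≈ 0.0964.
C₀ = D/Vd = 1734/44 ≈ 39.409 mcg/mL.
Before the 4th dose, 3 doses have been given. Superposition: Cmin = C₀·(f + f² + … + f^3).
≈ 39.409 × (0.0964 + 0.0093 + 0.0009) ≈ 39.409 × 0.1066 ≈ 4.201 mcg/mL.

4.2 mcg/mL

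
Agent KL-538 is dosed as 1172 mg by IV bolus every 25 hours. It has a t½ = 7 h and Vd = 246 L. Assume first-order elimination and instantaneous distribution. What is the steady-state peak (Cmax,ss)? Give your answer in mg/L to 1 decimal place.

5.2 mg/L

τ/t½ = 25/7 ≈ 3.5714, so fraction remaining f = (1/2)^(25/7) ≈ 0.0841.
At steady state, accumulation factor R = 1/(1 − e^(−kτ)) ≈ 1.0918.
Single-dose peak C₀ = D/Vd = 1172/246 ≈ 4.764 mg/L.
Steady-state peak Cmax,ss = C₀·R ≈ 4.764 × 1.0918 ≈ 5.201 mg/L.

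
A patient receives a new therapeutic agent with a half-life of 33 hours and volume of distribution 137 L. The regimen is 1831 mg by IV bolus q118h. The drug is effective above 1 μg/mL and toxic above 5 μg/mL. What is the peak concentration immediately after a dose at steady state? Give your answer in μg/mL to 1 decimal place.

τ/t½ = 118/33 ≈ 3.5758, so fraction remaining f = (1/2)^(118/33) ≈ 0.0839.
At steady state, accumulation factor R = 1/(1 − e^(−kτ)) ≈ 1.0916.
Single-dose peak C₀ = D/Vd = 1831/137 ≈ 13.365 μg/mL.
Steady-state peak Cmax,ss = C₀·R ≈ 13.365 × 1.0916 ≈ 14.589 μg/mL.
Peak 14.6 μg/mL vs MTC 5 μg/mL: exceeds toxic threshold.

14.6 μg/mL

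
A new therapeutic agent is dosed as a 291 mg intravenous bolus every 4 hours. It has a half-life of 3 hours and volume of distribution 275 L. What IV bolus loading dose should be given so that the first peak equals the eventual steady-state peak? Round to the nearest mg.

f = (1/2)^(4/3) ≈ 0.396850; accumulation ratio R = 1/(1−f) ≈ 1.65796.
Loading dose to hit Cmax,ss on first dose: D_load = D_maint·R ≈ 291 × 1.65796 ≈ 482.47 mg.

482 mg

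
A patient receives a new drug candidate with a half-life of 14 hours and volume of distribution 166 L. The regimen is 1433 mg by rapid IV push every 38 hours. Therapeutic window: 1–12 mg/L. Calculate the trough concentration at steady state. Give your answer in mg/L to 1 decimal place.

1.6 mg/L

τ/t½ = 38/14 ≈ 2.7143, so fraction remaining f = (1/2)^(38/14) ≈ 0.1524.
Each bolus raises the concentration by D/Vd = 1433/166 ≈ 8.633 mg/L.
Steady-state trough Cmin,ss = C₀·f/(1−f) ≈ 8.633 × 0.1524/0.8476 ≈ 1.552 mg/L.
Trough 1.6 mg/L vs MEC 1 mg/L: adequate.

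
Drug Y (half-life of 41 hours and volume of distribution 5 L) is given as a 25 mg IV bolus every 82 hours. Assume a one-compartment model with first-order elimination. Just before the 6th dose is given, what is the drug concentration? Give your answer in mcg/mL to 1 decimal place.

1.7 mcg/mL

f = (1/2)^(τ/t½) = (1/2)^(82/41) ≈ 0.2500.
C₀ = D/Vd = 25/5 ≈ 5.000 mcg/mL.
Before the 6th dose, 5 doses have been given. Superposition: Cmin = C₀·(f + f² + … + f^5).
≈ 5.000 × (0.2500 + 0.0625 + 0.0156 + 0.0039 + 0.0010) ≈ 5.000 × 0.3330 ≈ 1.665 mcg/mL.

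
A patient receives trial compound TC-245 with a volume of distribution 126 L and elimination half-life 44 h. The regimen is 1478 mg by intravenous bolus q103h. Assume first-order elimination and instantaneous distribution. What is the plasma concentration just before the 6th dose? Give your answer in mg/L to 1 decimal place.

2.9 mg/L

f = (1/2)^(τ/t½) = (1/2)^(103/44) ≈ 0.1974.
C₀ = D/Vd = 1478/126 ≈ 11.730 mg/L.
Before the 6th dose, 5 doses have been given. Superposition: Cmin = C₀·(f + f² + … + f^5).
≈ 11.730 × (0.1974 + 0.0390 + 0.0077 + 0.0015 + 0.0003) ≈ 11.730 × 0.2459 ≈ 2.884 mg/L.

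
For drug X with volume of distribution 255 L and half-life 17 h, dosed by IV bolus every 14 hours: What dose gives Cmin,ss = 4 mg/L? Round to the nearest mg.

τ/t½ = 14/17 ≈ 0.82353, so f = (1/2)^(14/17) ≈ 0.565058.
Cmin,ss = (D/Vd)·f/(1−f), so D = Cmin,ss·Vd·(1−f)/f.
D = 4 × 255 × (1−f)/f ≈ 4 × 255 × 0.76973 ≈ 785.12 mg.

785 mg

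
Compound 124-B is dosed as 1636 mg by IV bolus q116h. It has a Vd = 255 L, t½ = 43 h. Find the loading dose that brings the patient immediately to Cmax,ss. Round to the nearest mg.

1934 mg

f = (1/2)^(116/43) ≈ 0.154141; accumulation ratio R = 1/(1−f) ≈ 1.18223.
Loading dose to hit Cmax,ss on first dose: D_load = D_maint·R ≈ 1636 × 1.18223 ≈ 1934.13 mg.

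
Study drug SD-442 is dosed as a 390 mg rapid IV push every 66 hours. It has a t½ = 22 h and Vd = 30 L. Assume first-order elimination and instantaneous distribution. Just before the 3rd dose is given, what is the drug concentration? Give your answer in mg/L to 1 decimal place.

1.8 mg/L

f = (1/2)^(τ/t½) = (1/2)^(66/22) ≈ 0.1250.
C₀ = D/Vd = 390/30 ≈ 13.000 mg/L.
Before the 3rd dose, 2 doses have been given. Superposition: Cmin = C₀·(f + f²).
≈ 13.000 × (0.1250 + 0.0156) ≈ 13.000 × 0.1406 ≈ 1.828 mg/L.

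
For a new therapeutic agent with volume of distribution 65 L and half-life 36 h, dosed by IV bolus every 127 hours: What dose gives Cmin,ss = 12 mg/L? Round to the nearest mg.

τ/t½ = 127/36 ≈ 3.5278, so f = (1/2)^(127/36) ≈ 0.086703.
Cmin,ss = (D/Vd)·f/(1−f), so D = Cmin,ss·Vd·(1−f)/f.
D = 12 × 65 × (1−f)/f ≈ 12 × 65 × 10.53363 ≈ 8216.23 mg.

8216 mg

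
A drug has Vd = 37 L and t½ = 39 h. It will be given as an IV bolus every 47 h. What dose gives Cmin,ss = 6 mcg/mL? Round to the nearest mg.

290 mg

τ/t½ = 47/39 ≈ 1.2051, so f = (1/2)^(47/39) ≈ 0.433731.
Cmin,ss = (D/Vd)·f/(1−f), so D = Cmin,ss·Vd·(1−f)/f.
D = 6 × 37 × (1−f)/f ≈ 6 × 37 × 1.30558 ≈ 289.84 mg.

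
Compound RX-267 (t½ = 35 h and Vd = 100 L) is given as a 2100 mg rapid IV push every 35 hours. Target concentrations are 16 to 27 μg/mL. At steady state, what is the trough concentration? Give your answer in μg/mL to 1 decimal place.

τ = 35 h = 1 half-life, so f = (1/2)^1 = 0.5.
At steady state, R = 1/(1 − 0.5) = 2/1.
Single-dose peak C₀ = D/Vd = 2100/100 = 21 μg/mL.
Steady-state peak Cmax,ss = C₀·R = 21 × 2/1 ≈ 42.000 μg/mL.
Steady-state trough Cmin,ss = Cmax,ss·f ≈ 42.000 × 0.5 ≈ 21.000 μg/mL.
Trough 21.0 μg/mL vs MEC 16 μg/mL: adequate.

21.0 μg/mL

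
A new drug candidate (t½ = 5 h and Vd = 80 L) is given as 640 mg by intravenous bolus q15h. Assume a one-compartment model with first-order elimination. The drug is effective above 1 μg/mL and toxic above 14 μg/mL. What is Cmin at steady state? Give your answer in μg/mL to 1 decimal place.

τ = 15 h = 3 half-lives, so f = (1/2)^3 = 0.125.
Accumulation ratio R = 1/(1 − f) = 1/0.875 = 8/7.
Single-dose peak C₀ = D/Vd = 640/80 = 8 μg/mL.
Steady-state peak Cmax,ss = C₀·R = 8 × 8/7 ≈ 9.143 μg/mL.
Steady-state trough Cmin,ss = Cmax,ss·f ≈ 9.143 × 0.125 ≈ 1.143 μg/mL.
Trough 1.1 μg/mL vs MEC 1 μg/mL: adequate.

1.1 μg/mL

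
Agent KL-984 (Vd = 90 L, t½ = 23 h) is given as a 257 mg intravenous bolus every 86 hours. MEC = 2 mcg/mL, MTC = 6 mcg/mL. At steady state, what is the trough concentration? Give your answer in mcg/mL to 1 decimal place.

0.2 mcg/mL

τ/t½ = 86/23 ≈ 3.7391, so fraction remaining f = (1/2)^(86/23) ≈ 0.0749.
At steady state, accumulation factor R = 1/(1 − e^(−kτ)) ≈ 1.0810.
Each bolus raises the concentration by D/Vd = 257/90 ≈ 2.856 mcg/mL.
Cmax,ss = C₀/(1 − f) ≈ 2.856/0.9251 ≈ 3.087 mcg/mL.
Steady-state trough Cmin,ss = Cmax,ss·f ≈ 3.087 × 0.0749 ≈ 0.231 mcg/mL.
Trough 0.2 mcg/mL vs MEC 2 mcg/mL: subtherapeutic.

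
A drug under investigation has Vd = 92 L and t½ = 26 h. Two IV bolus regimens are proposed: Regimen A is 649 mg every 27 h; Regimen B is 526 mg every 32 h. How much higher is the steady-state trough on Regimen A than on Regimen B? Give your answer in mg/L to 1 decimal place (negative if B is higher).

Regimen A: f = (1/2)^(27/26) ≈ 0.4868; Cmin,ss = (649/92)·f/(1−f) ≈ 6.691 mg/L.
Regimen B: f = (1/2)^(32/26) ≈ 0.4261; Cmin,ss = (526/92)·f/(1−f) ≈ 4.245 mg/L.
Difference ≈ 6.691 − 4.245 ≈ 2.446 mg/L.

2.4 mg/L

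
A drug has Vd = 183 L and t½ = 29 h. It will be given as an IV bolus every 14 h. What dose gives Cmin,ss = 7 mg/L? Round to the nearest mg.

509 mg

τ/t½ = 14/29 ≈ 0.48276, so f = (1/2)^(14/29) ≈ 0.715608.
Cmin,ss = (D/Vd)·f/(1−f), so D = Cmin,ss·Vd·(1−f)/f.
D = 7 × 183 × (1−f)/f ≈ 7 × 183 × 0.39741 ≈ 509.08 mg.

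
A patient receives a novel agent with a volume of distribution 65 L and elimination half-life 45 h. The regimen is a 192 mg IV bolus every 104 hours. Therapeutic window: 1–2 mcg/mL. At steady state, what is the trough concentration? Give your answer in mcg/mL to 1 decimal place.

0.7 mcg/mL

Over one 104-h interval, 104/45 ≈ 2.3111 half-lives elapse, leaving f ≈ 0.2015 of each dose.
At steady state, accumulation factor R = 1/(1 − e^(−kτ)) ≈ 1.2523.
Single-dose peak C₀ = D/Vd = 192/65 ≈ 2.954 mcg/mL.
Steady-state peak Cmax,ss = C₀·R ≈ 2.954 × 1.2523 ≈ 3.699 mcg/mL.
Steady-state trough Cmin,ss = Cmax,ss·f ≈ 3.699 × 0.2015 ≈ 0.745 mcg/mL.
Trough 0.7 mcg/mL vs MEC 1 mcg/mL: subtherapeutic.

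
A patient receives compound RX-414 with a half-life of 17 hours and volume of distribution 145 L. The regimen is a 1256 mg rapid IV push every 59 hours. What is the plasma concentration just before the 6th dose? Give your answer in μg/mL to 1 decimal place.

f = (1/2)^(τ/t½) = (1/2)^(59/17) ≈ 0.0902.
C₀ = D/Vd = 1256/145 ≈ 8.662 μg/mL.
Before the 6th dose, 5 doses have been given. Superposition: Cmin = C₀·(f + f² + … + f^5).
≈ 8.662 × (0.0902 + 0.0081 + 0.0007 + 0.0001 + 0.0000) ≈ 8.662 × 0.0991 ≈ 0.858 μg/mL.

0.9 μg/mL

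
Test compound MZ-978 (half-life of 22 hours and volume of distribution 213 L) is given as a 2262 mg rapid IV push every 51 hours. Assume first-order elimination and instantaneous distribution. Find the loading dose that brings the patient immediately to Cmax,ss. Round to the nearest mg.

2829 mg

f = (1/2)^(51/22) ≈ 0.200520; accumulation ratio R = 1/(1−f) ≈ 1.25081.
Loading dose to hit Cmax,ss on first dose: D_load = D_maint·R ≈ 2262 × 1.25081 ≈ 2829.33 mg.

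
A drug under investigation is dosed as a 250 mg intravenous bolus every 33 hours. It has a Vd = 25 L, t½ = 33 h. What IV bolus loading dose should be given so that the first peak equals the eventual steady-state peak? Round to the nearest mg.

500 mg

f = (1/2)^(33/33) ≈ 0.500000; accumulation ratio R = 1/(1−f) ≈ 2.00000.
Loading dose to hit Cmax,ss on first dose: D_load = D_maint·R ≈ 250 × 2.00000 ≈ 500.00 mg.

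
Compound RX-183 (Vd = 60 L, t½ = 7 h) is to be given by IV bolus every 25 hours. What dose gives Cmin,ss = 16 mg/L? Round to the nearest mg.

τ/t½ = 25/7 ≈ 3.5714, so f = (1/2)^(25/7) ≈ 0.084119.
Cmin,ss = (D/Vd)·f/(1−f), so D = Cmin,ss·Vd·(1−f)/f.
D = 16 × 60 × (1−f)/f ≈ 16 × 60 × 10.88792 ≈ 10452.40 mg.

10452 mg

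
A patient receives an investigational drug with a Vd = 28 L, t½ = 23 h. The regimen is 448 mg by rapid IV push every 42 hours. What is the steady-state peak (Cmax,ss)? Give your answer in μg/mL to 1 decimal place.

τ/t½ = 42/23 ≈ 1.8261, so fraction remaining f = (1/2)^(42/23) ≈ 0.2820.
Accumulation ratio R = 1/(1 − f) ≈ 1/0.7180 ≈ 1.3928.
Each bolus raises the concentration by D/Vd = 448/28 ≈ 16.000 μg/mL.
Steady-state peak Cmax,ss = C₀·R ≈ 16.000 × 1.3928 ≈ 22.285 μg/mL.

22.3 μg/mL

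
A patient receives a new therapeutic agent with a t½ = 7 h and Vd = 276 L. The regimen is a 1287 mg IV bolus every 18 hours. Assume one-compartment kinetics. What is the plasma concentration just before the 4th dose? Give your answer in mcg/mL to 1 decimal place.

0.9 mcg/mL

f = (1/2)^(τ/t½) = (1/2)^(18/7) ≈ 0.1682.
C₀ = D/Vd = 1287/276 ≈ 4.663 mcg/mL.
Before the 4th dose, 3 doses have been given. Superposition: Cmin = C₀·(f + f² + … + f^3).
≈ 4.663 × (0.1682 + 0.0283 + 0.0048) ≈ 4.663 × 0.2013 ≈ 0.939 mcg/mL.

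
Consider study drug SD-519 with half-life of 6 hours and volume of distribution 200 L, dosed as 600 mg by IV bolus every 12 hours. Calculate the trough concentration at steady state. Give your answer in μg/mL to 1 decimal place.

1.0 μg/mL

The dosing interval is 2 half-lives, so f = 2^(−2) = 0.25.
At steady state, R = 1/(1 − 0.25) = 4/3.
Single-dose peak C₀ = D/Vd = 600/200 = 3 μg/mL.
Steady-state peak Cmax,ss = C₀·R = 3 × 4/3 ≈ 4.000 μg/mL.
Steady-state trough Cmin,ss = Cmax,ss·f ≈ 4.000 × 0.25 ≈ 1.000 μg/mL.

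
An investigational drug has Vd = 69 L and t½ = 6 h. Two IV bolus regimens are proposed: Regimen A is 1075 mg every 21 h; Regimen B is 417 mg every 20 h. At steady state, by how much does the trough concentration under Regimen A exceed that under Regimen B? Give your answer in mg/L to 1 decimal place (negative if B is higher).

Regimen A: f = (1/2)^(21/6) ≈ 0.0884; Cmin,ss = (1075/69)·f/(1−f) ≈ 1.511 mg/L.
Regimen B: f = (1/2)^(20/6) ≈ 0.0992; Cmin,ss = (417/69)·f/(1−f) ≈ 0.666 mg/L.
Difference ≈ 1.511 − 0.666 ≈ 0.845 mg/L.

0.8 mg/L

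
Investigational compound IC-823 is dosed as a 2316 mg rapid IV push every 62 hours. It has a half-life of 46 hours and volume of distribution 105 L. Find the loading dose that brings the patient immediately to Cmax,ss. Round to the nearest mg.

f = (1/2)^(62/46) ≈ 0.392884; accumulation ratio R = 1/(1−f) ≈ 1.64713.
Loading dose to hit Cmax,ss on first dose: D_load = D_maint·R ≈ 2316 × 1.64713 ≈ 3814.75 mg.

3815 mg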